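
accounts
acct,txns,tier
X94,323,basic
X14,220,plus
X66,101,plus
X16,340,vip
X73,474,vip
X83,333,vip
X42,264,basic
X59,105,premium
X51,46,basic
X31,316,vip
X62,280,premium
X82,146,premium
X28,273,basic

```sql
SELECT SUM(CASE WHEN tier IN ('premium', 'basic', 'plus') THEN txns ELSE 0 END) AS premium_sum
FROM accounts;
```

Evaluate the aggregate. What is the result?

1758

acct=X94: ✓ → 323
acct=X14: ✓ → 220
acct=X66: ✓ → 101
acct=X16: ✗
acct=X73: ✗
acct=X83: ✗
acct=X42: ✓ → 264
acct=X59: ✓ → 105
acct=X51: ✓ → 46
acct=X31: ✗
acct=X62: ✓ → 280
acct=X82: ✓ → 146
acct=X28: ✓ → 273
premium_sum = 323 + 220 + 101 + 264 + 105 + 46 + 280 + 146 + 273 = 1758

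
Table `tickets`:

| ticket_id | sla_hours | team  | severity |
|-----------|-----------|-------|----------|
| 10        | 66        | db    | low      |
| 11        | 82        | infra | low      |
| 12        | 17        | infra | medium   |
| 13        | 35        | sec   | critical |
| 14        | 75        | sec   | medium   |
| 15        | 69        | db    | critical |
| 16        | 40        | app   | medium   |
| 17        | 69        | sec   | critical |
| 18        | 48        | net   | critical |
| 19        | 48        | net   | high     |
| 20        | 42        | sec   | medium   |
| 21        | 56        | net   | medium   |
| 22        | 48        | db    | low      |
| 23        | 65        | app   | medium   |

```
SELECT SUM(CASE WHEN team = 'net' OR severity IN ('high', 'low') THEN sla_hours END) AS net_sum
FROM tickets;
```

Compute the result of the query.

348

ticket_id=10: ✓ → 66
ticket_id=11: ✓ → 82
ticket_id=12: ✗
ticket_id=13: ✗
ticket_id=14: ✗
ticket_id=15: ✗
ticket_id=16: ✗
ticket_id=17: ✗
ticket_id=18: ✓ → 48
ticket_id=19: ✓ → 48
ticket_id=20: ✗
ticket_id=21: ✓ → 56
ticket_id=22: ✓ → 48
ticket_id=23: ✗
net_sum = 66 + 82 + 48 + 48 + 56 + 48 = 348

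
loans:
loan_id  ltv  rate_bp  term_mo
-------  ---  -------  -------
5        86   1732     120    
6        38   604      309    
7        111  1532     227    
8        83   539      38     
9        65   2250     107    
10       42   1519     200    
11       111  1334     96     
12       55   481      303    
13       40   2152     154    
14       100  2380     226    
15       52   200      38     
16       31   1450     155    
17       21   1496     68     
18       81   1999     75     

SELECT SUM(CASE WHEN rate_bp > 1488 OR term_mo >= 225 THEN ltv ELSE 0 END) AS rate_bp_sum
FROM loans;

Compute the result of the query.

loan_id=5: ✓ → 86
loan_id=6: ✓ → 38
loan_id=7: ✓ → 111
loan_id=8: ✗
loan_id=9: ✓ → 65
loan_id=10: ✓ → 42
loan_id=11: ✗
loan_id=12: ✓ → 55
loan_id=13: ✓ → 40
loan_id=14: ✓ → 100
loan_id=15: ✗
loan_id=16: ✗
loan_id=17: ✓ → 21
loan_id=18: ✓ → 81
rate_bp_sum = 86 + 38 + 111 + 65 + 42 + 55 + 40 + 100 + 21 + 81 = 639

639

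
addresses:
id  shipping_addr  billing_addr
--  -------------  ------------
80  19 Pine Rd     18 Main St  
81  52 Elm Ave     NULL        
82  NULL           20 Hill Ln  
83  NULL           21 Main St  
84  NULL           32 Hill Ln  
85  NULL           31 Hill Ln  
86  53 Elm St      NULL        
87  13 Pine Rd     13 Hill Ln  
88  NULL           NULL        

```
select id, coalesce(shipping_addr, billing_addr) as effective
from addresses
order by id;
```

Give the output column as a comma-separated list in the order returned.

id=80: shipping_addr=19 Pine Rd → 19 Pine Rd
id=81: shipping_addr=52 Elm Ave → 52 Elm Ave
id=82: shipping_addr=NULL, billing_addr=20 Hill Ln → 20 Hill Ln
id=83: shipping_addr=NULL, billing_addr=21 Main St → 21 Main St
id=84: shipping_addr=NULL, billing_addr=32 Hill Ln → 32 Hill Ln
id=85: shipping_addr=NULL, billing_addr=31 Hill Ln → 31 Hill Ln
id=86: shipping_addr=53 Elm St → 53 Elm St
id=87: shipping_addr=13 Pine Rd → 13 Pine Rd
id=88: shipping_addr=NULL, billing_addr=NULL (all NULL) → NULL

19 Pine Rd, 52 Elm Ave, 20 Hill Ln, 21 Main St, 32 Hill Ln, 31 Hill Ln, 53 Elm St, 13 Pine Rd, NULL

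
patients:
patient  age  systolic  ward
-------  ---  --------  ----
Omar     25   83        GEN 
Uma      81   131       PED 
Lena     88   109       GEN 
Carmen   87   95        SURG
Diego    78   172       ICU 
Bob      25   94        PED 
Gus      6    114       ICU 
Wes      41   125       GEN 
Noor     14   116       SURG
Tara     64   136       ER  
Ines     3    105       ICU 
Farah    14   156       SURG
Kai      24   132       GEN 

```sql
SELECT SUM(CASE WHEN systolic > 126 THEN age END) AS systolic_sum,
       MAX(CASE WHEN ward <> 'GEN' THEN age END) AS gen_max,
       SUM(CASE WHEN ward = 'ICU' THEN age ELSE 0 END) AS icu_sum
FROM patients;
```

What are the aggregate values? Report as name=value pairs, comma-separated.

[systolic_sum: systolic > 126]
patient=Omar: ✗
patient=Uma: ✓ → 81
patient=Lena: ✗
patient=Carmen: ✗
patient=Diego: ✓ → 78
patient=Bob: ✗
patient=Gus: ✗
patient=Wes: ✗
patient=Noor: ✗
patient=Tara: ✓ → 64
patient=Ines: ✗
patient=Farah: ✓ → 14
patient=Kai: ✓ → 24
systolic_sum = 81 + 78 + 64 + 14 + 24 = 261
—
[gen_max: ward <> 'GEN']
patient=Omar: ✗
patient=Uma: ✓ → 81
patient=Lena: ✗
patient=Carmen: ✓ → 87
patient=Diego: ✓ → 78
patient=Bob: ✓ → 25
patient=Gus: ✓ → 6
patient=Wes: ✗
patient=Noor: ✓ → 14
patient=Tara: ✓ → 64
patient=Ines: ✓ → 3
patient=Farah: ✓ → 14
patient=Kai: ✗
gen_max = MAX(81, 87, 78, 25, 6, 14, 64, 3, 14) = 87
—
[icu_sum: ward = 'ICU']
patient=Omar: ✗
patient=Uma: ✗
patient=Lena: ✗
patient=Carmen: ✗
patient=Diego: ✓ → 78
patient=Bob: ✗
patient=Gus: ✓ → 6
patient=Wes: ✗
patient=Noor: ✗
patient=Tara: ✗
patient=Ines: ✓ → 3
patient=Farah: ✗
patient=Kai: ✗
icu_sum = 78 + 6 + 3 = 87

systolic_sum=261, gen_max=87, icu_sum=87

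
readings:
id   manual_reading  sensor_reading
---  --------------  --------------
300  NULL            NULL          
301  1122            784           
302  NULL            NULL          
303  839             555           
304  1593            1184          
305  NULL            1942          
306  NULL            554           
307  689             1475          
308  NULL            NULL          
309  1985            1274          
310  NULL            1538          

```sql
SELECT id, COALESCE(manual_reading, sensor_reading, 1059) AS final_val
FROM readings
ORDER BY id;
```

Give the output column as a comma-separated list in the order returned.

1059, 1122, 1059, 839, 1593, 1942, 554, 689, 1059, 1985, 1538

id=300: manual_reading=NULL, sensor_reading=NULL, → literal 1059 → 1059
id=301: manual_reading=1122 → 1122
id=302: manual_reading=NULL, sensor_reading=NULL, → literal 1059 → 1059
id=303: manual_reading=839 → 839
id=304: manual_reading=1593 → 1593
id=305: manual_reading=NULL, sensor_reading=1942 → 1942
id=306: manual_reading=NULL, sensor_reading=554 → 554
id=307: manual_reading=689 → 689
id=308: manual_reading=NULL, sensor_reading=NULL, → literal 1059 → 1059
id=309: manual_reading=1985 → 1985
id=310: manual_reading=NULL, sensor_reading=1538 → 1538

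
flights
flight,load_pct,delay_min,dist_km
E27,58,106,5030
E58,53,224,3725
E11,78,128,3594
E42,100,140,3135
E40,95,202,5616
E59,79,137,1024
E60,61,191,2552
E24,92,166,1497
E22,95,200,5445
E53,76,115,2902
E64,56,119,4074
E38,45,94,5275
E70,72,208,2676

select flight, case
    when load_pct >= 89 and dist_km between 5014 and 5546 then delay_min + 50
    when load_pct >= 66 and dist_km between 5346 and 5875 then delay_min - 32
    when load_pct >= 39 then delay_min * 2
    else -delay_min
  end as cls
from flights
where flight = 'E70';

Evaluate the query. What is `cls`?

flight = E70: load_pct=72, delay_min=208, dist_km=2676.
load_pct >= 89 and dist_km between 5014 and 5546 → false
load_pct >= 66 and dist_km between 5346 and 5875 → false
load_pct >= 39 → true → 416

416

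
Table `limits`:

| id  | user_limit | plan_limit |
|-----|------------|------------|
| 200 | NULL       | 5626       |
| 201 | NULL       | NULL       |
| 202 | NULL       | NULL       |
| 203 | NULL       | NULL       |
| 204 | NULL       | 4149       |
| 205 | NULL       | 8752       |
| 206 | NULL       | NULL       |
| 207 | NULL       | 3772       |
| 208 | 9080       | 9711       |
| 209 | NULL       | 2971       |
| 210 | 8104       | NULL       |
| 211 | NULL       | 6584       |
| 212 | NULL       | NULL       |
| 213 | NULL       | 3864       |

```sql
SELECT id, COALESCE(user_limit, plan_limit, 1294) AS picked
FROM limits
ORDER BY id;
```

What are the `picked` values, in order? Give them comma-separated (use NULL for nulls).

5626, 1294, 1294, 1294, 4149, 8752, 1294, 3772, 9080, 2971, 8104, 6584, 1294, 3864

id=200: user_limit=NULL, plan_limit=5626 → 5626
id=201: user_limit=NULL, plan_limit=NULL, → literal 1294 → 1294
id=202: user_limit=NULL, plan_limit=NULL, → literal 1294 → 1294
id=203: user_limit=NULL, plan_limit=NULL, → literal 1294 → 1294
id=204: user_limit=NULL, plan_limit=4149 → 4149
id=205: user_limit=NULL, plan_limit=8752 → 8752
id=206: user_limit=NULL, plan_limit=NULL, → literal 1294 → 1294
id=207: user_limit=NULL, plan_limit=3772 → 3772
id=208: user_limit=9080 → 9080
id=209: user_limit=NULL, plan_limit=2971 → 2971
id=210: user_limit=8104 → 8104
id=211: user_limit=NULL, plan_limit=6584 → 6584
id=212: user_limit=NULL, plan_limit=NULL, → literal 1294 → 1294
id=213: user_limit=NULL, plan_limit=3864 → 3864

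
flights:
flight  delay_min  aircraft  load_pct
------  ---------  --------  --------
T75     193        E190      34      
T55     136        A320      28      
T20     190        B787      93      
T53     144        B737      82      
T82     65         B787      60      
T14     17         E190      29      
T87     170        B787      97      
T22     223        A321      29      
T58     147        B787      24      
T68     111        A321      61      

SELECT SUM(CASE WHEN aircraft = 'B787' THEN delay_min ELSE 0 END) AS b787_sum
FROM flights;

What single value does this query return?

flight=T75: ✗
flight=T55: ✗
flight=T20: ✓ → 190
flight=T53: ✗
flight=T82: ✓ → 65
flight=T14: ✗
flight=T87: ✓ → 170
flight=T22: ✗
flight=T58: ✓ → 147
flight=T68: ✗
b787_sum = 190 + 65 + 170 + 147 = 572

572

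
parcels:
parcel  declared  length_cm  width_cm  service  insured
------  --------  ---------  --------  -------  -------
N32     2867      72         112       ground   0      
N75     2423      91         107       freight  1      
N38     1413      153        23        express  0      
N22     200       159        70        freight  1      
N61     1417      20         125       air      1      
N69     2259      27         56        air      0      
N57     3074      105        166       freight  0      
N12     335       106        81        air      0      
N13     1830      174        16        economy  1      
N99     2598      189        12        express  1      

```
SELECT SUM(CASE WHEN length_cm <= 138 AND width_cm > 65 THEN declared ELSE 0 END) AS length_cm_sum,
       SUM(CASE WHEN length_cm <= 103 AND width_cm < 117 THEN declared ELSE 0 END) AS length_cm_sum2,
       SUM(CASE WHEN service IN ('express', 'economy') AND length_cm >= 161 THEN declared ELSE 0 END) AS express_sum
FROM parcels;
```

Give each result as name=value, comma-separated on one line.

[length_cm_sum: length_cm <= 138 AND width_cm > 65]
parcel=N32: ✓ → 2867
parcel=N75: ✓ → 2423
parcel=N38: ✗
parcel=N22: ✗
parcel=N61: ✓ → 1417
parcel=N69: ✗
parcel=N57: ✓ → 3074
parcel=N12: ✓ → 335
parcel=N13: ✗
parcel=N99: ✗
length_cm_sum = 2867 + 2423 + 1417 + 3074 + 335 = 10116
—
[length_cm_sum2: length_cm <= 103 AND width_cm < 117]
parcel=N32: ✓ → 2867
parcel=N75: ✓ → 2423
parcel=N38: ✗
parcel=N22: ✗
parcel=N61: ✗
parcel=N69: ✓ → 2259
parcel=N57: ✗
parcel=N12: ✗
parcel=N13: ✗
parcel=N99: ✗
length_cm_sum2 = 2867 + 2423 + 2259 = 7549
—
[express_sum: service IN ('express', 'economy') AND length_cm >= 161]
parcel=N32: ✗
parcel=N75: ✗
parcel=N38: ✗
parcel=N22: ✗
parcel=N61: ✗
parcel=N69: ✗
parcel=N57: ✗
parcel=N12: ✗
parcel=N13: ✓ → 1830
parcel=N99: ✓ → 2598
express_sum = 1830 + 2598 = 4428

length_cm_sum=10116, length_cm_sum2=7549, express_sum=4428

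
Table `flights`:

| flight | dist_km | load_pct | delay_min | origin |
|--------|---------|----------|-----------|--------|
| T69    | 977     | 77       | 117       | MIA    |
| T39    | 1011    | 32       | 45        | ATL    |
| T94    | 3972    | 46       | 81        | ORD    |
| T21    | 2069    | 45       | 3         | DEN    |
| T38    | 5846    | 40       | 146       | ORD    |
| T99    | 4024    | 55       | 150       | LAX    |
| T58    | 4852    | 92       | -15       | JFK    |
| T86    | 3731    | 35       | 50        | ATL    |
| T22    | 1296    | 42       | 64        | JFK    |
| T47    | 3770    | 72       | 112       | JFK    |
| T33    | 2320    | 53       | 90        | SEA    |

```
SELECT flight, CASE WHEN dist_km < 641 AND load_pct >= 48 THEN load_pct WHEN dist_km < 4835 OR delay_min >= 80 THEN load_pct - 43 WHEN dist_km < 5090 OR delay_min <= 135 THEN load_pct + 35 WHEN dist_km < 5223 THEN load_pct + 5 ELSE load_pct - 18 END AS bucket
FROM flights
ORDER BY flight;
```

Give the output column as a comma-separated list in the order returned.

flight=T21: dist_km < 4835 OR delay_min >= 80 → 2
flight=T22: dist_km < 4835 OR delay_min >= 80 → -1
flight=T33: dist_km < 4835 OR delay_min >= 80 → 10
flight=T38: dist_km < 4835 OR delay_min >= 80 → -3
flight=T39: dist_km < 4835 OR delay_min >= 80 → -11
flight=T47: dist_km < 4835 OR delay_min >= 80 → 29
flight=T58: dist_km < 5090 OR delay_min <= 135 → 127
flight=T69: dist_km < 4835 OR delay_min >= 80 → 34
flight=T86: dist_km < 4835 OR delay_min >= 80 → -8
flight=T94: dist_km < 4835 OR delay_min >= 80 → 3
flight=T99: dist_km < 4835 OR delay_min >= 80 → 12

2, -1, 10, -3, -11, 29, 127, 34, -8, 3, 12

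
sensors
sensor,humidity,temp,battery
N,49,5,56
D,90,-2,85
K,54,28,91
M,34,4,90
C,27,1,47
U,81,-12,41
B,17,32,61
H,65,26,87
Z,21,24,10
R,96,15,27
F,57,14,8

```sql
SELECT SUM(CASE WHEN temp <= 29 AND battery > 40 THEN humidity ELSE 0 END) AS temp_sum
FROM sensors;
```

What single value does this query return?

400

sensor=N: ✓ → 49
sensor=D: ✓ → 90
sensor=K: ✓ → 54
sensor=M: ✓ → 34
sensor=C: ✓ → 27
sensor=U: ✓ → 81
sensor=B: ✗
sensor=H: ✓ → 65
sensor=Z: ✗
sensor=R: ✗
sensor=F: ✗
temp_sum = 49 + 90 + 54 + 34 + 27 + 81 + 65 = 400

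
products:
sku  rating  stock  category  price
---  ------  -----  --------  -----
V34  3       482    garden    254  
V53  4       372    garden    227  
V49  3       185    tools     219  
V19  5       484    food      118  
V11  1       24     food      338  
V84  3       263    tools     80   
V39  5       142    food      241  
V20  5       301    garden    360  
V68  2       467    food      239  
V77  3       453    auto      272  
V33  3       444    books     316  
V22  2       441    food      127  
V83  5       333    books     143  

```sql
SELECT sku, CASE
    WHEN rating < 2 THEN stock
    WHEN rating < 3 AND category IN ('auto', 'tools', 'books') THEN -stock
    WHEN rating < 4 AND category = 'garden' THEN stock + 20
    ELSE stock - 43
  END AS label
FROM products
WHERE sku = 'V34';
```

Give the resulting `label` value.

sku = V34: rating=3, stock=482, category=garden, price=254.
rating < 2 → false
rating < 3 AND category IN ('auto', 'tools', 'books') → false
rating < 4 AND category = 'garden' → true → 502

502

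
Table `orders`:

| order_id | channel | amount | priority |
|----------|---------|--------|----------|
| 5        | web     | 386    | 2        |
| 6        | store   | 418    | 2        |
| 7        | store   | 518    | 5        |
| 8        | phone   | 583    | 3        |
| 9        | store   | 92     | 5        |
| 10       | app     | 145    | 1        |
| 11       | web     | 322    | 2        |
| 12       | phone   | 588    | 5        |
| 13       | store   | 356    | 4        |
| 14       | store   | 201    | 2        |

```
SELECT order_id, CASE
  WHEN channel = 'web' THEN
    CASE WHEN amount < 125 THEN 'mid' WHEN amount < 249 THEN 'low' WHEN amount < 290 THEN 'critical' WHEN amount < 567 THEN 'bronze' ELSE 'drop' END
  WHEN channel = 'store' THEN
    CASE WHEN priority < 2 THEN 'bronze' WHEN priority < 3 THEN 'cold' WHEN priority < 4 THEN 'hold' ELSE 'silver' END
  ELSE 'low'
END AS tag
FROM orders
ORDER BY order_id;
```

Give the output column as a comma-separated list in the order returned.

bronze, cold, silver, low, silver, low, bronze, low, silver, cold

order_id=5: channel='web' → inner[amount < 567] → bronze
order_id=6: channel='store' → inner[priority < 3] → cold
order_id=7: channel='store' → inner[ELSE] → silver
order_id=8: channel='phone' → outer ELSE → low
order_id=9: channel='store' → inner[ELSE] → silver
order_id=10: channel='app' → outer ELSE → low
order_id=11: channel='web' → inner[amount < 567] → bronze
order_id=12: channel='phone' → outer ELSE → low
order_id=13: channel='store' → inner[ELSE] → silver
order_id=14: channel='store' → inner[priority < 3] → cold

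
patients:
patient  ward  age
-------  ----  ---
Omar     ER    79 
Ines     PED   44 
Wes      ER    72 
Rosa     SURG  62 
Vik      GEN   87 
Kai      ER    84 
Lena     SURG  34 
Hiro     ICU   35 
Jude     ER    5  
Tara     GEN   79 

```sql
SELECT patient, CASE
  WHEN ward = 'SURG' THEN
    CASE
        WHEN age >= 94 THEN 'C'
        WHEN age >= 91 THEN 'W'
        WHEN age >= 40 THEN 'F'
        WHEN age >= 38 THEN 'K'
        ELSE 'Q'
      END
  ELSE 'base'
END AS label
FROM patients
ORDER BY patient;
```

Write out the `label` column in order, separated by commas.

base, base, base, base, Q, base, F, base, base, base

patient=Hiro: ward='ICU' → outer ELSE → base
patient=Ines: ward='PED' → outer ELSE → base
patient=Jude: ward='ER' → outer ELSE → base
patient=Kai: ward='ER' → outer ELSE → base
patient=Lena: ward='SURG' → inner[ELSE] → Q
patient=Omar: ward='ER' → outer ELSE → base
patient=Rosa: ward='SURG' → inner[age >= 40] → F
patient=Tara: ward='GEN' → outer ELSE → base
patient=Vik: ward='GEN' → outer ELSE → base
patient=Wes: ward='ER' → outer ELSE → base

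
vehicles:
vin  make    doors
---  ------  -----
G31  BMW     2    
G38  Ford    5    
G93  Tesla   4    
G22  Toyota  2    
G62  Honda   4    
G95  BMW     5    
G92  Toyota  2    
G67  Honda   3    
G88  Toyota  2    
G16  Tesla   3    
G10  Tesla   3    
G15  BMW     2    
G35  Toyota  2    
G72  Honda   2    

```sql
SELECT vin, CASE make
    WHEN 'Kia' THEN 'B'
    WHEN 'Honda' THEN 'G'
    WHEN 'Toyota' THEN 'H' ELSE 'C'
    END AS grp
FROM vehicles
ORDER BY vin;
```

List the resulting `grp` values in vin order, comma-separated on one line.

vin=G10: ELSE → C
vin=G15: ELSE → C
vin=G16: ELSE → C
vin=G22: make='Toyota' → H
vin=G31: ELSE → C
vin=G35: make='Toyota' → H
vin=G38: ELSE → C
vin=G62: make='Honda' → G
vin=G67: make='Honda' → G
vin=G72: make='Honda' → G
vin=G88: make='Toyota' → H
vin=G92: make='Toyota' → H
vin=G93: ELSE → C
vin=G95: ELSE → C

C, C, C, H, C, H, C, G, G, G, H, H, C, C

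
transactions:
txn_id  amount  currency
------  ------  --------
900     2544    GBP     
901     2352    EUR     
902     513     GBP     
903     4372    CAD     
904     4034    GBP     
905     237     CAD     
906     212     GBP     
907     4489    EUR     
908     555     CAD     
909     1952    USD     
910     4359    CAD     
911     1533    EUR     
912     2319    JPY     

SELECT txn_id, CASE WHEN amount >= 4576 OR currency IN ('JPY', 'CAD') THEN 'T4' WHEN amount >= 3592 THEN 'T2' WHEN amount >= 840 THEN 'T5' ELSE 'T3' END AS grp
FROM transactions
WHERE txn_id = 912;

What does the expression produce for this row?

txn_id = 912: amount=2319, currency=JPY.
amount >= 4576 OR currency IN ('JPY', 'CAD') → true → T4

T4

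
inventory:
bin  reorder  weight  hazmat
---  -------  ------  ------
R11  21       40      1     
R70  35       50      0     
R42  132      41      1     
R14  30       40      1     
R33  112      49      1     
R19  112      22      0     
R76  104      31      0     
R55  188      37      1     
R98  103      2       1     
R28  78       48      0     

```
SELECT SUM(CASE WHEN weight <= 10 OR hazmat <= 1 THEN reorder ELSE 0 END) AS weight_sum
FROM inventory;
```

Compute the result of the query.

915

bin=R11: ✓ → 21
bin=R70: ✓ → 35
bin=R42: ✓ → 132
bin=R14: ✓ → 30
bin=R33: ✓ → 112
bin=R19: ✓ → 112
bin=R76: ✓ → 104
bin=R55: ✓ → 188
bin=R98: ✓ → 103
bin=R28: ✓ → 78
weight_sum = 21 + 35 + 132 + 30 + 112 + 112 + 104 + 188 + 103 + 78 = 915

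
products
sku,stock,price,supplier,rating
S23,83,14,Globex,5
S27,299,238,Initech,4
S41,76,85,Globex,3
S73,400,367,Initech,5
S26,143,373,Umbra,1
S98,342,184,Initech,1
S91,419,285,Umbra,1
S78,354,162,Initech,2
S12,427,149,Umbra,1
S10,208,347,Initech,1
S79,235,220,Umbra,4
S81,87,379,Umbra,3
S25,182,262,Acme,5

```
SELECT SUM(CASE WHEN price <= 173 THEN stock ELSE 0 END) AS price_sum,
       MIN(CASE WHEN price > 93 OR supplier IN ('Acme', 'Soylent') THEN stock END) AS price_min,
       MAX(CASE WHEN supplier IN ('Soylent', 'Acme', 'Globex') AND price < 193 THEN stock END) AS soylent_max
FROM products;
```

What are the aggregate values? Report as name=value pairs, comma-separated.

[price_sum: price <= 173]
sku=S23: ✓ → 83
sku=S27: ✗
sku=S41: ✓ → 76
sku=S73: ✗
sku=S26: ✗
sku=S98: ✗
sku=S91: ✗
sku=S78: ✓ → 354
sku=S12: ✓ → 427
sku=S10: ✗
sku=S79: ✗
sku=S81: ✗
sku=S25: ✗
price_sum = 83 + 76 + 354 + 427 = 940
—
[price_min: price > 93 OR supplier IN ('Acme', 'Soylent')]
sku=S23: ✗
sku=S27: ✓ → 299
sku=S41: ✗
sku=S73: ✓ → 400
sku=S26: ✓ → 143
sku=S98: ✓ → 342
sku=S91: ✓ → 419
sku=S78: ✓ → 354
sku=S12: ✓ → 427
sku=S10: ✓ → 208
sku=S79: ✓ → 235
sku=S81: ✓ → 87
sku=S25: ✓ → 182
price_min = MIN(299, 400, 143, 342, 419, 354, 427, 208, 235, 87, 182) = 87
—
[soylent_max: supplier IN ('Soylent', 'Acme', 'Globex') AND price < 193]
sku=S23: ✓ → 83
sku=S27: ✗
sku=S41: ✓ → 76
sku=S73: ✗
sku=S26: ✗
sku=S98: ✗
sku=S91: ✗
sku=S78: ✗
sku=S12: ✗
sku=S10: ✗
sku=S79: ✗
sku=S81: ✗
sku=S25: ✗
soylent_max = MAX(83, 76) = 83

price_sum=940, price_min=87, soylent_max=83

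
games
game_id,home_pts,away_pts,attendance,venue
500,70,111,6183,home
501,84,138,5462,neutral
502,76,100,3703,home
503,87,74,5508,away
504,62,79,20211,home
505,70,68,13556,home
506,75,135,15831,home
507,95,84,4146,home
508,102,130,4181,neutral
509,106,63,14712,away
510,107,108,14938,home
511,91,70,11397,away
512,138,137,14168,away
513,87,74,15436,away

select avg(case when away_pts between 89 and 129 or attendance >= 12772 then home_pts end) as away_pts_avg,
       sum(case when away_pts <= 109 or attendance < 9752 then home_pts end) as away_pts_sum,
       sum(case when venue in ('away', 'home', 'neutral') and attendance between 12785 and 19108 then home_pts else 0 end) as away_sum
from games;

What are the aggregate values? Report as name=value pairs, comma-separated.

away_pts_avg=87.8888888889, away_pts_sum=1037, away_sum=583

[away_pts_avg: away_pts between 89 and 129 or attendance >= 12772]
game_id=500: ✓ → 70
game_id=501: ✗
game_id=502: ✓ → 76
game_id=503: ✗
game_id=504: ✓ → 62
game_id=505: ✓ → 70
game_id=506: ✓ → 75
game_id=507: ✗
game_id=508: ✗
game_id=509: ✓ → 106
game_id=510: ✓ → 107
game_id=511: ✗
game_id=512: ✓ → 138
game_id=513: ✓ → 87
away_pts_avg = (70 + 76 + 62 + 70 + 75 + 106 + 107 + 138 + 87) / 9 = 87.8888888889
—
[away_pts_sum: away_pts <= 109 or attendance < 9752]
game_id=500: ✓ → 70
game_id=501: ✓ → 84
game_id=502: ✓ → 76
game_id=503: ✓ → 87
game_id=504: ✓ → 62
game_id=505: ✓ → 70
game_id=506: ✗
game_id=507: ✓ → 95
game_id=508: ✓ → 102
game_id=509: ✓ → 106
game_id=510: ✓ → 107
game_id=511: ✓ → 91
game_id=512: ✗
game_id=513: ✓ → 87
away_pts_sum = 70 + 84 + 76 + 87 + 62 + 70 + 95 + 102 + 106 + 107 + 91 + 87 = 1037
—
[away_sum: venue in ('away', 'home', 'neutral') and attendance between 12785 and 19108]
game_id=500: ✗
game_id=501: ✗
game_id=502: ✗
game_id=503: ✗
game_id=504: ✗
game_id=505: ✓ → 70
game_id=506: ✓ → 75
game_id=507: ✗
game_id=508: ✗
game_id=509: ✓ → 106
game_id=510: ✓ → 107
game_id=511: ✗
game_id=512: ✓ → 138
game_id=513: ✓ → 87
away_sum = 70 + 75 + 106 + 107 + 138 + 87 = 583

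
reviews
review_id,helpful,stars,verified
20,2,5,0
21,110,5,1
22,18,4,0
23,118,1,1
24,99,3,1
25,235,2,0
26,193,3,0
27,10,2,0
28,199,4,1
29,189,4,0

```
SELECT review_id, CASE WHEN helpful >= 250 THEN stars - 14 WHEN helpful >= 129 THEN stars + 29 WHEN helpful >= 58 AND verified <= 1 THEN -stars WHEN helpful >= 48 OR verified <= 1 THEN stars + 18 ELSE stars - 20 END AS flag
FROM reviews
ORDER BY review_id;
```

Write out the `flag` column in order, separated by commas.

review_id=20: helpful >= 48 OR verified <= 1 → 23
review_id=21: helpful >= 58 AND verified <= 1 → -5
review_id=22: helpful >= 48 OR verified <= 1 → 22
review_id=23: helpful >= 58 AND verified <= 1 → -1
review_id=24: helpful >= 58 AND verified <= 1 → -3
review_id=25: helpful >= 129 → 31
review_id=26: helpful >= 129 → 32
review_id=27: helpful >= 48 OR verified <= 1 → 20
review_id=28: helpful >= 129 → 33
review_id=29: helpful >= 129 → 33

23, -5, 22, -1, -3, 31, 32, 20, 33, 33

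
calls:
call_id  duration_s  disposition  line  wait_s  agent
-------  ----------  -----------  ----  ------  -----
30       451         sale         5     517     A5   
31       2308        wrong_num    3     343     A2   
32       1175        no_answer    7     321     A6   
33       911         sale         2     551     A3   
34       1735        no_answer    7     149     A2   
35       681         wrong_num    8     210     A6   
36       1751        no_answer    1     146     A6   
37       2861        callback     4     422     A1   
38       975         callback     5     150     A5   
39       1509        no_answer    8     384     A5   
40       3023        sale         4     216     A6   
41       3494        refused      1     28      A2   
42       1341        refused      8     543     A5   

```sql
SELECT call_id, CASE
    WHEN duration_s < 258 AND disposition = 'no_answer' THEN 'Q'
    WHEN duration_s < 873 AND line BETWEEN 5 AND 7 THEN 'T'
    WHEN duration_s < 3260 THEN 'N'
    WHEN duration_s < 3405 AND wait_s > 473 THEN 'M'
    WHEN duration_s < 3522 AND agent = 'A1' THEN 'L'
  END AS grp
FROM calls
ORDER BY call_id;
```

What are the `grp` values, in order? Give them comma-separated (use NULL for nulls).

T, N, N, N, N, N, N, N, N, N, N, NULL, N

call_id=30: duration_s < 873 AND line BETWEEN 5 AND 7 → T
call_id=31: duration_s < 3260 → N
call_id=32: duration_s < 3260 → N
call_id=33: duration_s < 3260 → N
call_id=34: duration_s < 3260 → N
call_id=35: duration_s < 3260 → N
call_id=36: duration_s < 3260 → N
call_id=37: duration_s < 3260 → N
call_id=38: duration_s < 3260 → N
call_id=39: duration_s < 3260 → N
call_id=40: duration_s < 3260 → N
call_id=41: (no match → NULL) → NULL
call_id=42: duration_s < 3260 → N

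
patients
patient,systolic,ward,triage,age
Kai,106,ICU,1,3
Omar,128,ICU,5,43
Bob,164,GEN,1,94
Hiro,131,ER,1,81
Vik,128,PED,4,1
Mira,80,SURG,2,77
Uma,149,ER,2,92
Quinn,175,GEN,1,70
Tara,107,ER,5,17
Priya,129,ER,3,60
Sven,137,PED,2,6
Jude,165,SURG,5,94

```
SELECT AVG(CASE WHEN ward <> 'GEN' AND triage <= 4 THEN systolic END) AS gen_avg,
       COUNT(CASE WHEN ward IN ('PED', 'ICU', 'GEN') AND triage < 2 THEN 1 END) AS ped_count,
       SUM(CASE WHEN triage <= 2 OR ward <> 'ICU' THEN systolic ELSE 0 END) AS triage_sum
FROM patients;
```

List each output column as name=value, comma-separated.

gen_avg=122.8571428571, ped_count=3, triage_sum=1471

[gen_avg: ward <> 'GEN' AND triage <= 4]
patient=Kai: ✓ → 106
patient=Omar: ✗
patient=Bob: ✗
patient=Hiro: ✓ → 131
patient=Vik: ✓ → 128
patient=Mira: ✓ → 80
patient=Uma: ✓ → 149
patient=Quinn: ✗
patient=Tara: ✗
patient=Priya: ✓ → 129
patient=Sven: ✓ → 137
patient=Jude: ✗
gen_avg = (106 + 131 + 128 + 80 + 149 + 129 + 137) / 7 = 122.8571428571
—
[ped_count: ward IN ('PED', 'ICU', 'GEN') AND triage < 2]
patient=Kai: ✓ → 1
patient=Omar: ✗
patient=Bob: ✓ → 1
patient=Hiro: ✗
patient=Vik: ✗
patient=Mira: ✗
patient=Uma: ✗
patient=Quinn: ✓ → 1
patient=Tara: ✗
patient=Priya: ✗
patient=Sven: ✗
patient=Jude: ✗
ped_count = COUNT(1, 1, 1) = 3
—
[triage_sum: triage <= 2 OR ward <> 'ICU']
patient=Kai: ✓ → 106
patient=Omar: ✗
patient=Bob: ✓ → 164
patient=Hiro: ✓ → 131
patient=Vik: ✓ → 128
patient=Mira: ✓ → 80
patient=Uma: ✓ → 149
patient=Quinn: ✓ → 175
patient=Tara: ✓ → 107
patient=Priya: ✓ → 129
patient=Sven: ✓ → 137
patient=Jude: ✓ → 165
triage_sum = 106 + 164 + 131 + 128 + 80 + 149 + 175 + 107 + 129 + 137 + 165 = 1471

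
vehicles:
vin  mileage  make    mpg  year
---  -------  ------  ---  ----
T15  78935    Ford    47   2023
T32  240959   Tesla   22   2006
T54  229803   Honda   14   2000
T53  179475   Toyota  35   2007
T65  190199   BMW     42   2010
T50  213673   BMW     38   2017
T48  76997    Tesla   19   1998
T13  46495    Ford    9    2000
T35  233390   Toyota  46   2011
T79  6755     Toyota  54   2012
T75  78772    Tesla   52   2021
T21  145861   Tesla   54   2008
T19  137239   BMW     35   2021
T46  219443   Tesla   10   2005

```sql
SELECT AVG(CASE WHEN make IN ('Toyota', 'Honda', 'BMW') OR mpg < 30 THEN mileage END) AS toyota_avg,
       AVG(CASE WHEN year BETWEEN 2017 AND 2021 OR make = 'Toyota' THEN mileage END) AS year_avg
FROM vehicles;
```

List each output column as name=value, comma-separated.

[toyota_avg: make IN ('Toyota', 'Honda', 'BMW') OR mpg < 30]
vin=T15: ✗
vin=T32: ✓ → 240959
vin=T54: ✓ → 229803
vin=T53: ✓ → 179475
vin=T65: ✓ → 190199
vin=T50: ✓ → 213673
vin=T48: ✓ → 76997
vin=T13: ✓ → 46495
vin=T35: ✓ → 233390
vin=T79: ✓ → 6755
vin=T75: ✗
vin=T21: ✗
vin=T19: ✓ → 137239
vin=T46: ✓ → 219443
toyota_avg = (240959 + 229803 + 179475 + 190199 + 213673 + 76997 + 46495 + 233390 + 6755 + 137239 + 219443) / 11 = 161311.6363636364
—
[year_avg: year BETWEEN 2017 AND 2021 OR make = 'Toyota']
vin=T15: ✗
vin=T32: ✗
vin=T54: ✗
vin=T53: ✓ → 179475
vin=T65: ✗
vin=T50: ✓ → 213673
vin=T48: ✗
vin=T13: ✗
vin=T35: ✓ → 233390
vin=T79: ✓ → 6755
vin=T75: ✓ → 78772
vin=T21: ✗
vin=T19: ✓ → 137239
vin=T46: ✗
year_avg = (179475 + 213673 + 233390 + 6755 + 78772 + 137239) / 6 = 141550.6666666667

toyota_avg=161311.6363636364, year_avg=141550.6666666667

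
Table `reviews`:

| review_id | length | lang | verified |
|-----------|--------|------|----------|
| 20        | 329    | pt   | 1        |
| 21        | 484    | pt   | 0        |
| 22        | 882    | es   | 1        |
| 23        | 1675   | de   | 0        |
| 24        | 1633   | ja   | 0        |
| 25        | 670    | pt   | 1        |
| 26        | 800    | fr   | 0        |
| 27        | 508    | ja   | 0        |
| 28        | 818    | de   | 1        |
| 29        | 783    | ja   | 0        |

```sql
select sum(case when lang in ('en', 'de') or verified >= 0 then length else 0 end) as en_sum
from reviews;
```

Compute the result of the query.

review_id=20: ✓ → 329
review_id=21: ✓ → 484
review_id=22: ✓ → 882
review_id=23: ✓ → 1675
review_id=24: ✓ → 1633
review_id=25: ✓ → 670
review_id=26: ✓ → 800
review_id=27: ✓ → 508
review_id=28: ✓ → 818
review_id=29: ✓ → 783
en_sum = 329 + 484 + 882 + 1675 + 1633 + 670 + 800 + 508 + 818 + 783 = 8582

8582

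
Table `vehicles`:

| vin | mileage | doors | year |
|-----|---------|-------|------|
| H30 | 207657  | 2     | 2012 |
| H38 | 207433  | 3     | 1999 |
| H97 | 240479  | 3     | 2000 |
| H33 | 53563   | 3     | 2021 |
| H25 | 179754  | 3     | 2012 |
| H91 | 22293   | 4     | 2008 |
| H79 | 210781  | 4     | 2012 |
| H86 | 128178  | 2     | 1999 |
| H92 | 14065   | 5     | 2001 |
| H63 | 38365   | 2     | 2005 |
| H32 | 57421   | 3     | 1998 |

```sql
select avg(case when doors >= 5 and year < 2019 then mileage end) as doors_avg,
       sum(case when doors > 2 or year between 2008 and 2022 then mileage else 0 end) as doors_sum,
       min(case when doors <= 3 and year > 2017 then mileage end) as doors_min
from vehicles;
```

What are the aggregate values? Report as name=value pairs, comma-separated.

doors_avg=14065, doors_sum=1193446, doors_min=53563

[doors_avg: doors >= 5 and year < 2019]
vin=H30: ✗
vin=H38: ✗
vin=H97: ✗
vin=H33: ✗
vin=H25: ✗
vin=H91: ✗
vin=H79: ✗
vin=H86: ✗
vin=H92: ✓ → 14065
vin=H63: ✗
vin=H32: ✗
doors_avg = 14065
—
[doors_sum: doors > 2 or year between 2008 and 2022]
vin=H30: ✓ → 207657
vin=H38: ✓ → 207433
vin=H97: ✓ → 240479
vin=H33: ✓ → 53563
vin=H25: ✓ → 179754
vin=H91: ✓ → 22293
vin=H79: ✓ → 210781
vin=H86: ✗
vin=H92: ✓ → 14065
vin=H63: ✗
vin=H32: ✓ → 57421
doors_sum = 207657 + 207433 + 240479 + 53563 + 179754 + 22293 + 210781 + 14065 + 57421 = 1193446
—
[doors_min: doors <= 3 and year > 2017]
vin=H30: ✗
vin=H38: ✗
vin=H97: ✗
vin=H33: ✓ → 53563
vin=H25: ✗
vin=H91: ✗
vin=H79: ✗
vin=H86: ✗
vin=H92: ✗
vin=H63: ✗
vin=H32: ✗
doors_min = MIN(53563) = 53563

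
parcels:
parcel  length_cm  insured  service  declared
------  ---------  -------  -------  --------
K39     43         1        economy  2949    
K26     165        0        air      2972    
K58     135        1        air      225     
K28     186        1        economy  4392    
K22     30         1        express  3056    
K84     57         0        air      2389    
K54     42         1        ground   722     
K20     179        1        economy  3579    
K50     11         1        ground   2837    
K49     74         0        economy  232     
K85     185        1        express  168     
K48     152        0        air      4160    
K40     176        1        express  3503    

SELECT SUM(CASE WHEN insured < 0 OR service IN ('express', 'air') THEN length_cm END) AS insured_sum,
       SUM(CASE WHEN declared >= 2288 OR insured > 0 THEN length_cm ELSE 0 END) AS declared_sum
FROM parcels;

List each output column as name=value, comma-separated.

insured_sum=900, declared_sum=1361

[insured_sum: insured < 0 OR service IN ('express', 'air')]
parcel=K39: ✗
parcel=K26: ✓ → 165
parcel=K58: ✓ → 135
parcel=K28: ✗
parcel=K22: ✓ → 30
parcel=K84: ✓ → 57
parcel=K54: ✗
parcel=K20: ✗
parcel=K50: ✗
parcel=K49: ✗
parcel=K85: ✓ → 185
parcel=K48: ✓ → 152
parcel=K40: ✓ → 176
insured_sum = 165 + 135 + 30 + 57 + 185 + 152 + 176 = 900
—
[declared_sum: declared >= 2288 OR insured > 0]
parcel=K39: ✓ → 43
parcel=K26: ✓ → 165
parcel=K58: ✓ → 135
parcel=K28: ✓ → 186
parcel=K22: ✓ → 30
parcel=K84: ✓ → 57
parcel=K54: ✓ → 42
parcel=K20: ✓ → 179
parcel=K50: ✓ → 11
parcel=K49: ✗
parcel=K85: ✓ → 185
parcel=K48: ✓ → 152
parcel=K40: ✓ → 176
declared_sum = 43 + 165 + 135 + 186 + 30 + 57 + 42 + 179 + 11 + 185 + 152 + 176 = 1361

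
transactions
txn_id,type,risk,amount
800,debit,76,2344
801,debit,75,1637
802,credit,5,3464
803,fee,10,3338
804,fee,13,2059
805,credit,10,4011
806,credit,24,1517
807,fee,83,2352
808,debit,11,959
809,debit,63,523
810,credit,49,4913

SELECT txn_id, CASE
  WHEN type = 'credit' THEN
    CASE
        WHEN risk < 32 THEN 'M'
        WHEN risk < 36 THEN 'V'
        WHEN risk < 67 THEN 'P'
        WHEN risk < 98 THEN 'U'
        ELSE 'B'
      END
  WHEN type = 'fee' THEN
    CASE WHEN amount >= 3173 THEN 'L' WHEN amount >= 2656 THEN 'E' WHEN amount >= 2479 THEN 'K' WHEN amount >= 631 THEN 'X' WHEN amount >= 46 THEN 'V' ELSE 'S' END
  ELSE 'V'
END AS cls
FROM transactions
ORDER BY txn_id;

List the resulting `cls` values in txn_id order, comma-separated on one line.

V, V, M, L, X, M, M, X, V, V, P

txn_id=800: type='debit' → outer ELSE → V
txn_id=801: type='debit' → outer ELSE → V
txn_id=802: type='credit' → inner[risk < 32] → M
txn_id=803: type='fee' → inner[amount >= 3173] → L
txn_id=804: type='fee' → inner[amount >= 631] → X
txn_id=805: type='credit' → inner[risk < 32] → M
txn_id=806: type='credit' → inner[risk < 32] → M
txn_id=807: type='fee' → inner[amount >= 631] → X
txn_id=808: type='debit' → outer ELSE → V
txn_id=809: type='debit' → outer ELSE → V
txn_id=810: type='credit' → inner[risk < 67] → P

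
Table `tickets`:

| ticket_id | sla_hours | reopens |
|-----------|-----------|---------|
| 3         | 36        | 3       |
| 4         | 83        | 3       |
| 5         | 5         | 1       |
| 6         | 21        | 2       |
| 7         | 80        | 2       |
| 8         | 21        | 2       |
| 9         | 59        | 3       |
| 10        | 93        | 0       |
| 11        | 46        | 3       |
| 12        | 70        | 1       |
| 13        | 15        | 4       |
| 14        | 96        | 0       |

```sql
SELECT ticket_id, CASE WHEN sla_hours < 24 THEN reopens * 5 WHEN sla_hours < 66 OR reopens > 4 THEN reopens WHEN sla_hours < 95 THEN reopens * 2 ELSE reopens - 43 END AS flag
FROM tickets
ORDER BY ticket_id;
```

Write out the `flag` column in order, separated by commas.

3, 6, 5, 10, 4, 10, 3, 0, 3, 2, 20, -43

ticket_id=3: sla_hours < 66 OR reopens > 4 → 3
ticket_id=4: sla_hours < 95 → 6
ticket_id=5: sla_hours < 24 → 5
ticket_id=6: sla_hours < 24 → 10
ticket_id=7: sla_hours < 95 → 4
ticket_id=8: sla_hours < 24 → 10
ticket_id=9: sla_hours < 66 OR reopens > 4 → 3
ticket_id=10: sla_hours < 95 → 0
ticket_id=11: sla_hours < 66 OR reopens > 4 → 3
ticket_id=12: sla_hours < 95 → 2
ticket_id=13: sla_hours < 24 → 20
ticket_id=14: ELSE → -43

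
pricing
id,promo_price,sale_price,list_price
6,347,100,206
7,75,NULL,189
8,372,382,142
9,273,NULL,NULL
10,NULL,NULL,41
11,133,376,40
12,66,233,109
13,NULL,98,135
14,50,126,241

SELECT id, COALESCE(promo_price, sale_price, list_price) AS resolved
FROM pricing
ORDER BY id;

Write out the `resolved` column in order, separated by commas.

347, 75, 372, 273, 41, 133, 66, 98, 50

id=6: promo_price=347 → 347
id=7: promo_price=75 → 75
id=8: promo_price=372 → 372
id=9: promo_price=273 → 273
id=10: promo_price=NULL, sale_price=NULL, list_price=41 → 41
id=11: promo_price=133 → 133
id=12: promo_price=66 → 66
id=13: promo_price=NULL, sale_price=98 → 98
id=14: promo_price=50 → 50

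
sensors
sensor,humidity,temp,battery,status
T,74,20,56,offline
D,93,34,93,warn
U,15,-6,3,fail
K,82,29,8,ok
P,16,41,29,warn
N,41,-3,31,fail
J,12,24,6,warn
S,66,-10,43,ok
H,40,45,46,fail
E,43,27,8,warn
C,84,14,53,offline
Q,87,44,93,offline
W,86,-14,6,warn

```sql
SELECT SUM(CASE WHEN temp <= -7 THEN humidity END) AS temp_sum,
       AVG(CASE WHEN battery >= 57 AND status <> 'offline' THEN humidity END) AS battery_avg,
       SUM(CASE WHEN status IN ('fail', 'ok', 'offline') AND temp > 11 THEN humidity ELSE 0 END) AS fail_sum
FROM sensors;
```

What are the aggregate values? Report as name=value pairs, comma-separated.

temp_sum=152, battery_avg=93, fail_sum=367

[temp_sum: temp <= -7]
sensor=T: ✗
sensor=D: ✗
sensor=U: ✗
sensor=K: ✗
sensor=P: ✗
sensor=N: ✗
sensor=J: ✗
sensor=S: ✓ → 66
sensor=H: ✗
sensor=E: ✗
sensor=C: ✗
sensor=Q: ✗
sensor=W: ✓ → 86
temp_sum = 66 + 86 = 152
—
[battery_avg: battery >= 57 AND status <> 'offline']
sensor=T: ✗
sensor=D: ✓ → 93
sensor=U: ✗
sensor=K: ✗
sensor=P: ✗
sensor=N: ✗
sensor=J: ✗
sensor=S: ✗
sensor=H: ✗
sensor=E: ✗
sensor=C: ✗
sensor=Q: ✗
sensor=W: ✗
battery_avg = 93
—
[fail_sum: status IN ('fail', 'ok', 'offline') AND temp > 11]
sensor=T: ✓ → 74
sensor=D: ✗
sensor=U: ✗
sensor=K: ✓ → 82
sensor=P: ✗
sensor=N: ✗
sensor=J: ✗
sensor=S: ✗
sensor=H: ✓ → 40
sensor=E: ✗
sensor=C: ✓ → 84
sensor=Q: ✓ → 87
sensor=W: ✗
fail_sum = 74 + 82 + 40 + 84 + 87 = 367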